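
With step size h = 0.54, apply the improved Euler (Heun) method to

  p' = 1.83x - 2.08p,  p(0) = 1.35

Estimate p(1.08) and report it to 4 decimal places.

Heun: k1 = f(x_n, p_n); k2 = f(x_n + h, p_n + h·k1); p_{n+1} = p_n + (h/2)·(k1 + k2).
x=0.000000, p=1.350000:
  k1 = f(0.000000, 1.350000) = -2.808000
  k2 = f(0.540000, -0.166320) = 1.334146
  p ← 1.350000 + (0.54/2)·(-2.808000 + 1.334146) = 0.952059
x=0.540000, p=0.952059:
  k1 = f(0.540000, 0.952059) = -0.992083
  k2 = f(1.080000, 0.416334) = 1.110425
  p ← 0.952059 + (0.54/2)·(-0.992083 + 1.110425) = 0.984011
p(1.08) ≈ 0.9840

0.9840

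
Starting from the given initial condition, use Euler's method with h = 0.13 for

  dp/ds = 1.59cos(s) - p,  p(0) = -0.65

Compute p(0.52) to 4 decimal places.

0.2838

Euler: p_{n+1} = p_n + h·f(s_n, p_n).
s=0.000000, p=-0.650000: f=2.240000 → p ← -0.650000 + 0.13·2.240000 = -0.358800
s=0.130000, p=-0.358800: f=1.935383 → p ← -0.358800 + 0.13·1.935383 = -0.107200
s=0.260000, p=-0.107200: f=1.643760 → p ← -0.107200 + 0.13·1.643760 = 0.106489
s=0.390000, p=0.106489: f=1.364117 → p ← 0.106489 + 0.13·1.364117 = 0.283824
p(0.52) ≈ 0.2838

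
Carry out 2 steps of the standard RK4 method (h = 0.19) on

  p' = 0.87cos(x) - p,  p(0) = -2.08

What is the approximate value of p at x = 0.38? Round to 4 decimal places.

-1.1546

RK4: k1 = f(x_n, p_n); k2 = f(x_n + h/2, p_n + (h/2)·k1); k3 = f(x_n + h/2, p_n + (h/2)·k2); k4 = f(x_n + h, p_n + h·k3); p_{n+1} = p_n + (h/6)·(k1 + 2k2 + 2k3 + k4).
x=0.000000, p=-2.080000:
  k1 = f(0.000000, -2.080000) = 2.950000
  k2 = f(0.095000, -1.799750) = 2.665827
  k3 = f(0.095000, -1.826746) = 2.692824
  k4 = f(0.190000, -1.568364) = 2.422707
  p ← -2.080000 + (0.19/6)·(k1 + 2k2 + 2k3 + k4) = -1.570483
x=0.190000, p=-1.570483:
  k1 = f(0.190000, -1.570483) = 2.424827
  k2 = f(0.285000, -1.340125) = 2.175030
  k3 = f(0.285000, -1.363855) = 2.198761
  k4 = f(0.380000, -1.152719) = 1.960657
  p ← -1.570483 + (0.19/6)·(k1 + 2k2 + 2k3 + k4) = -1.154603
p(0.38) ≈ -1.1546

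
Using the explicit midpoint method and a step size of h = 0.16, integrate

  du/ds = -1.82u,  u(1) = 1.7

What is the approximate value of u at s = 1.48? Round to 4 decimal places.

Midpoint: k1 = f(s_n, u_n); k2 = f(s_n + h/2, u_n + (h/2)·k1); u_{n+1} = u_n + h·k2.
s=1.000000, u=1.700000:
  k1 = f(1.000000, 1.700000) = -3.094000
  k2 = f(1.080000, 1.452480) = -2.643514
  u ← 1.700000 + 0.16·(-2.643514) = 1.277038
s=1.160000, u=1.277038:
  k1 = f(1.160000, 1.277038) = -2.324209
  k2 = f(1.240000, 1.091101) = -1.985804
  u ← 1.277038 + 0.16·(-1.985804) = 0.959309
s=1.320000, u=0.959309:
  k1 = f(1.320000, 0.959309) = -1.745943
  k2 = f(1.400000, 0.819634) = -1.491733
  u ← 0.959309 + 0.16·(-1.491733) = 0.720632
u(1.48) ≈ 0.7206

0.7206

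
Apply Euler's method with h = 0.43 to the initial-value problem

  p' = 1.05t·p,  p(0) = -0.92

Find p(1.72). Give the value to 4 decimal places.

-2.4135

Euler: p_{n+1} = p_n + h·f(t_n, p_n).
t=0.000000, p=-0.920000: f=0.000000 → p ← -0.920000 + 0.43·0.000000 = -0.920000
t=0.430000, p=-0.920000: f=-0.415380 → p ← -0.920000 + 0.43·(-0.415380) = -1.098613
t=0.860000, p=-1.098613: f=-0.992048 → p ← -1.098613 + 0.43·(-0.992048) = -1.525194
t=1.290000, p=-1.525194: f=-2.065875 → p ← -1.525194 + 0.43·(-2.065875) = -2.413520
p(1.72) ≈ -2.4135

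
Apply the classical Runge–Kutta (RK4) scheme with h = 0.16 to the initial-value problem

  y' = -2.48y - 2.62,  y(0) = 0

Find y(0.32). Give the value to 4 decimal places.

RK4: k1 = f(t_n, y_n); k2 = f(t_n + h/2, y_n + (h/2)·k1); k3 = f(t_n + h/2, y_n + (h/2)·k2); k4 = f(t_n + h, y_n + h·k3); y_{n+1} = y_n + (h/6)·(k1 + 2k2 + 2k3 + k4).
t=0.000000, y=0.000000:
  k1 = f(0.000000, 0.000000) = -2.620000
  k2 = f(0.080000, -0.209600) = -2.100192
  k3 = f(0.080000, -0.168015) = -2.203322
  k4 = f(0.160000, -0.352532) = -1.745722
  y ← 0.000000 + (0.16/6)·(k1 + 2k2 + 2k3 + k4) = -0.345940
t=0.160000, y=-0.345940:
  k1 = f(0.160000, -0.345940) = -1.762069
  k2 = f(0.240000, -0.486905) = -1.412474
  k3 = f(0.240000, -0.458938) = -1.481834
  k4 = f(0.320000, -0.583033) = -1.174077
  y ← -0.345940 + (0.16/6)·(k1 + 2k2 + 2k3 + k4) = -0.578600
y(0.32) ≈ -0.5786

-0.5786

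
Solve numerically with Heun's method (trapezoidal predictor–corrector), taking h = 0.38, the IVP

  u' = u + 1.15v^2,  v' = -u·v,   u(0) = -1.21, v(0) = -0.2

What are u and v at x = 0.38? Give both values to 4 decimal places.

Heun on (u,v): k1 = f(x_n, state_n); k2 = f(x_n + h, state_n + h·k1); state_{n+1} = state_n + (h/2)·(k1 + k2).
0.000000: (-1.210000, -0.200000)
  k1 = (-1.164000, -0.242000)
  predictor → (-1.652320, -0.291960)
  k2 = (-1.554293, -0.482411)
  → (-1.726476, -0.337638)
(u(0.38), v(0.38)) ≈ (-1.7265, -0.3376)

-1.7265, -0.3376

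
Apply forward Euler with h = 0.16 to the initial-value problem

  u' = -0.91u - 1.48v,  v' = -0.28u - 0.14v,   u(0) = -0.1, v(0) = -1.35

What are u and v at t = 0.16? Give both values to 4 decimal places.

0.2342, -1.3153

Euler on (u,v): u_{n+1} = u_n + h·u', v_{n+1} = v_n + h·v'.
0.000000: (-0.100000, -1.350000); f=(2.089000, 0.217000) → (0.234240, -1.315280)
(u(0.16), v(0.16)) ≈ (0.2342, -1.3153)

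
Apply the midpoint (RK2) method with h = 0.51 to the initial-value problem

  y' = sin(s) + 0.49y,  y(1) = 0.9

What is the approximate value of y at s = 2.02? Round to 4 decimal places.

2.7309

Midpoint: k1 = f(s_n, y_n); k2 = f(s_n + h/2, y_n + (h/2)·k1); y_{n+1} = y_n + h·k2.
s=1.000000, y=0.900000:
  k1 = f(1.000000, 0.900000) = 1.282471
  k2 = f(1.255000, 1.227030) = 1.551794
  y ← 0.900000 + 0.51·1.551794 = 1.691415
s=1.510000, y=1.691415:
  k1 = f(1.510000, 1.691415) = 1.826946
  k2 = f(1.765000, 2.157286) = 2.038272
  y ← 1.691415 + 0.51·2.038272 = 2.730934
y(2.02) ≈ 2.7309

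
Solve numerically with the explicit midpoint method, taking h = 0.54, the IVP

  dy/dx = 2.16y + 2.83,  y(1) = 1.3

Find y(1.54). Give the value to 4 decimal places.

Midpoint: k1 = f(x_n, y_n); k2 = f(x_n + h/2, y_n + (h/2)·k1); y_{n+1} = y_n + h·k2.
x=1.000000, y=1.300000:
  k1 = f(1.000000, 1.300000) = 5.638000
  k2 = f(1.270000, 2.822260) = 8.926082
  y ← 1.300000 + 0.54·8.926082 = 6.120084
y(1.54) ≈ 6.1201

6.1201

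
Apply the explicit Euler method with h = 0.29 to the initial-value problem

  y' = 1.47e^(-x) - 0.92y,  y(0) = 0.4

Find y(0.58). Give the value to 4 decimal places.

Euler: y_{n+1} = y_n + h·f(x_n, y_n).
x=0.000000, y=0.400000: f=1.102000 → y ← 0.400000 + 0.29·1.102000 = 0.719580
x=0.290000, y=0.719580: f=0.437934 → y ← 0.719580 + 0.29·0.437934 = 0.846581
y(0.58) ≈ 0.8466

0.8466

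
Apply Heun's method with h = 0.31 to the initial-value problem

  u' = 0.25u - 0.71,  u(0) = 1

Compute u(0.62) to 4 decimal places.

Heun: k1 = f(x_n, u_n); k2 = f(x_n + h, u_n + h·k1); u_{n+1} = u_n + (h/2)·(k1 + k2).
x=0.000000, u=1.000000:
  k1 = f(0.000000, 1.000000) = -0.460000
  k2 = f(0.310000, 0.857400) = -0.495650
  u ← 1.000000 + (0.31/2)·(-0.460000 + (-0.495650)) = 0.851874
x=0.310000, u=0.851874:
  k1 = f(0.310000, 0.851874) = -0.497031
  k2 = f(0.620000, 0.697795) = -0.535551
  u ← 0.851874 + (0.31/2)·(-0.497031 + (-0.535551)) = 0.691824
u(0.62) ≈ 0.6918

0.6918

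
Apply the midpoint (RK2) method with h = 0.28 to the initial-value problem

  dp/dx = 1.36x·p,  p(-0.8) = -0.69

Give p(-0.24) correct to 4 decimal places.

Midpoint: k1 = f(x_n, p_n); k2 = f(x_n + h/2, p_n + (h/2)·k1); p_{n+1} = p_n + h·k2.
x=-0.800000, p=-0.690000:
  k1 = f(-0.800000, -0.690000) = 0.750720
  k2 = f(-0.660000, -0.584899) = 0.525006
  p ← -0.690000 + 0.28·0.525006 = -0.542998
x=-0.520000, p=-0.542998:
  k1 = f(-0.520000, -0.542998) = 0.384009
  k2 = f(-0.380000, -0.489237) = 0.252838
  p ← -0.542998 + 0.28·0.252838 = -0.472204
p(-0.24) ≈ -0.4722

-0.4722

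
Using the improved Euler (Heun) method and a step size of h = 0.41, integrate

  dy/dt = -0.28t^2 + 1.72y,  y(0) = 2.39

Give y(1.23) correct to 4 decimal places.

17.5298

Heun: k1 = f(t_n, y_n); k2 = f(t_n + h, y_n + h·k1); y_{n+1} = y_n + (h/2)·(k1 + k2).
t=0.000000, y=2.390000:
  k1 = f(0.000000, 2.390000) = 4.110800
  k2 = f(0.410000, 4.075428) = 6.962668
  y ← 2.390000 + (0.41/2)·(4.110800 + 6.962668) = 4.660061
t=0.410000, y=4.660061:
  k1 = f(0.410000, 4.660061) = 7.968237
  k2 = f(0.820000, 7.927038) = 13.446234
  y ← 4.660061 + (0.41/2)·(7.968237 + 13.446234) = 9.050027
t=0.820000, y=9.050027:
  k1 = f(0.820000, 9.050027) = 15.377775
  k2 = f(1.230000, 15.354915) = 25.986842
  y ← 9.050027 + (0.41/2)·(15.377775 + 25.986842) = 17.529774
y(1.23) ≈ 17.5298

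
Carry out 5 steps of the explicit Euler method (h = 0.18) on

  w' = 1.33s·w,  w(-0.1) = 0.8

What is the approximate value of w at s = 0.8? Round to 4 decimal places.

Euler: w_{n+1} = w_n + h·f(s_n, w_n).
s=-0.100000, w=0.800000: f=-0.106400 → w ← 0.800000 + 0.18·(-0.106400) = 0.780848
s=0.080000, w=0.780848: f=0.083082 → w ← 0.780848 + 0.18·0.083082 = 0.795803
s=0.260000, w=0.795803: f=0.275189 → w ← 0.795803 + 0.18·0.275189 = 0.845337
s=0.440000, w=0.845337: f=0.494691 → w ← 0.845337 + 0.18·0.494691 = 0.934381
s=0.620000, w=0.934381: f=0.770491 → w ← 0.934381 + 0.18·0.770491 = 1.073069
w(0.8) ≈ 1.0731

1.0731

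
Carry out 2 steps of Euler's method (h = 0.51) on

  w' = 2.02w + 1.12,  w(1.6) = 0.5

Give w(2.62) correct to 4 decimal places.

Euler: w_{n+1} = w_n + h·f(s_n, w_n).
s=1.600000, w=0.500000: f=2.130000 → w ← 0.500000 + 0.51·2.130000 = 1.586300
s=2.110000, w=1.586300: f=4.324326 → w ← 1.586300 + 0.51·4.324326 = 3.791706
w(2.62) ≈ 3.7917

3.7917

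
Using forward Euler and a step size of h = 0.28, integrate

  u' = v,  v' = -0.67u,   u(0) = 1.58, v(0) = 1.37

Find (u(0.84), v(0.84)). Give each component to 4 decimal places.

Euler on (u,v): u_{n+1} = u_n + h·u', v_{n+1} = v_n + h·v'.
0.000000: (1.580000, 1.370000); f=(1.370000, -1.058600) → (1.963600, 1.073592)
0.280000: (1.963600, 1.073592); f=(1.073592, -1.315612) → (2.264206, 0.705221)
0.560000: (2.264206, 0.705221); f=(0.705221, -1.517018) → (2.461668, 0.280456)
(u(0.84), v(0.84)) ≈ (2.4617, 0.2805)

2.4617, 0.2805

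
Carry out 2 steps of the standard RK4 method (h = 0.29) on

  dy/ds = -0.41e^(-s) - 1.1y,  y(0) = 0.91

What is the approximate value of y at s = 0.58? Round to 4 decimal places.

0.3515

RK4: k1 = f(s_n, y_n); k2 = f(s_n + h/2, y_n + (h/2)·k1); k3 = f(s_n + h/2, y_n + (h/2)·k2); k4 = f(s_n + h, y_n + h·k3); y_{n+1} = y_n + (h/6)·(k1 + 2k2 + 2k3 + k4).
s=0.000000, y=0.910000:
  k1 = f(0.000000, 0.910000) = -1.411000
  k2 = f(0.145000, 0.705405) = -1.130605
  k3 = f(0.145000, 0.746062) = -1.175328
  k4 = f(0.290000, 0.569155) = -0.932859
  y ← 0.910000 + (0.29/6)·(k1 + 2k2 + 2k3 + k4) = 0.573807
s=0.290000, y=0.573807:
  k1 = f(0.290000, 0.573807) = -0.937975
  k2 = f(0.435000, 0.437800) = -0.746959
  k3 = f(0.435000, 0.465498) = -0.777426
  k4 = f(0.580000, 0.348353) = -0.612747
  y ← 0.573807 + (0.29/6)·(k1 + 2k2 + 2k3 + k4) = 0.351498
y(0.58) ≈ 0.3515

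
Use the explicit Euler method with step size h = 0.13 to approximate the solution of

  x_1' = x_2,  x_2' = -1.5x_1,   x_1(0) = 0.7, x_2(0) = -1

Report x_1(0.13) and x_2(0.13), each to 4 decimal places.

Euler on (x_1,x_2): x_1_{n+1} = x_1_n + h·x_1', x_2_{n+1} = x_2_n + h·x_2'.
0.000000: (0.700000, -1.000000); f=(-1.000000, -1.050000) → (0.570000, -1.136500)
(x_1(0.13), x_2(0.13)) ≈ (0.5700, -1.1365)

0.5700, -1.1365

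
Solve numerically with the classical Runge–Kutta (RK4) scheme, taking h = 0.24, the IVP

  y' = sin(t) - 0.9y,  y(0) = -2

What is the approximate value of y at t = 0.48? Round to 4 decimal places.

RK4: k1 = f(t_n, y_n); k2 = f(t_n + h/2, y_n + (h/2)·k1); k3 = f(t_n + h/2, y_n + (h/2)·k2); k4 = f(t_n + h, y_n + h·k3); y_{n+1} = y_n + (h/6)·(k1 + 2k2 + 2k3 + k4).
t=0.000000, y=-2.000000:
  k1 = f(0.000000, -2.000000) = 1.800000
  k2 = f(0.120000, -1.784000) = 1.725312
  k3 = f(0.120000, -1.792963) = 1.733378
  k4 = f(0.240000, -1.583989) = 1.663293
  y ← -2.000000 + (0.24/6)·(k1 + 2k2 + 2k3 + k4) = -1.584773
t=0.240000, y=-1.584773:
  k1 = f(0.240000, -1.584773) = 1.663998
  k2 = f(0.360000, -1.385093) = 1.598858
  k3 = f(0.360000, -1.392910) = 1.605893
  k4 = f(0.480000, -1.199359) = 1.541202
  y ← -1.584773 + (0.24/6)·(k1 + 2k2 + 2k3 + k4) = -1.200185
y(0.48) ≈ -1.2002

-1.2002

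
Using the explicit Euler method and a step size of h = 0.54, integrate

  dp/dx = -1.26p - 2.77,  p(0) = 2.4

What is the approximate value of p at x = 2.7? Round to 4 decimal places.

-2.1831

Euler: p_{n+1} = p_n + h·f(x_n, p_n).
x=0.000000, p=2.400000: f=-5.794000 → p ← 2.400000 + 0.54·(-5.794000) = -0.728760
x=0.540000, p=-0.728760: f=-1.851762 → p ← -0.728760 + 0.54·(-1.851762) = -1.728712
x=1.080000, p=-1.728712: f=-0.591823 → p ← -1.728712 + 0.54·(-0.591823) = -2.048296
x=1.620000, p=-2.048296: f=-0.189147 → p ← -2.048296 + 0.54·(-0.189147) = -2.150435
x=2.160000, p=-2.150435: f=-0.060451 → p ← -2.150435 + 0.54·(-0.060451) = -2.183079
p(2.7) ≈ -2.1831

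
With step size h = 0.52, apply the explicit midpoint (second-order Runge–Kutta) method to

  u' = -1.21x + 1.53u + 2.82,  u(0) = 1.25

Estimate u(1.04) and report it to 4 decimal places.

Midpoint: k1 = f(x_n, u_n); k2 = f(x_n + h/2, u_n + (h/2)·k1); u_{n+1} = u_n + h·k2.
x=0.000000, u=1.250000:
  k1 = f(0.000000, 1.250000) = 4.732500
  k2 = f(0.260000, 2.480450) = 6.300489
  u ← 1.250000 + 0.52·6.300489 = 4.526254
x=0.520000, u=4.526254:
  k1 = f(0.520000, 4.526254) = 9.115969
  k2 = f(0.780000, 6.896406) = 12.427701
  u ← 4.526254 + 0.52·12.427701 = 10.988659
u(1.04) ≈ 10.9887

10.9887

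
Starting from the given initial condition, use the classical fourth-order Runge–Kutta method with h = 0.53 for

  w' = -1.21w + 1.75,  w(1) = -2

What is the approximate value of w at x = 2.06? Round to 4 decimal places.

0.4876

RK4: k1 = f(x_n, w_n); k2 = f(x_n + h/2, w_n + (h/2)·k1); k3 = f(x_n + h/2, w_n + (h/2)·k2); k4 = f(x_n + h, w_n + h·k3); w_{n+1} = w_n + (h/6)·(k1 + 2k2 + 2k3 + k4).
x=1.000000, w=-2.000000:
  k1 = f(1.000000, -2.000000) = 4.170000
  k2 = f(1.265000, -0.894950) = 2.832889
  k3 = f(1.265000, -1.249284) = 3.261634
  k4 = f(1.530000, -0.271334) = 2.078314
  w ← -2.000000 + (0.53/6)·(k1 + 2k2 + 2k3 + k4) = -0.371366
x=1.530000, w=-0.371366:
  k1 = f(1.530000, -0.371366) = 2.199353
  k2 = f(1.795000, 0.211462) = 1.494131
  k3 = f(1.795000, 0.024578) = 1.720260
  k4 = f(2.060000, 0.540372) = 1.096150
  w ← -0.371366 + (0.53/6)·(k1 + 2k2 + 2k3 + k4) = 0.487612
w(2.06) ≈ 0.4876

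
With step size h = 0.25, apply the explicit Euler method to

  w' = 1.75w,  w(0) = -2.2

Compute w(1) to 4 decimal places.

-9.3941

Euler: w_{n+1} = w_n + h·f(t_n, w_n).
t=0.000000, w=-2.200000: f=-3.850000 → w ← -2.200000 + 0.25·(-3.850000) = -3.162500
t=0.250000, w=-3.162500: f=-5.534375 → w ← -3.162500 + 0.25·(-5.534375) = -4.546094
t=0.500000, w=-4.546094: f=-7.955664 → w ← -4.546094 + 0.25·(-7.955664) = -6.535010
t=0.750000, w=-6.535010: f=-11.436267 → w ← -6.535010 + 0.25·(-11.436267) = -9.394077
w(1) ≈ -9.3941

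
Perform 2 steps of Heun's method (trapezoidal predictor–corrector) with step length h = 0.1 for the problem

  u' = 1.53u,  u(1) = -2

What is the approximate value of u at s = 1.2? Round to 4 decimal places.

Heun: k1 = f(s_n, u_n); k2 = f(s_n + h, u_n + h·k1); u_{n+1} = u_n + (h/2)·(k1 + k2).
s=1.000000, u=-2.000000:
  k1 = f(1.000000, -2.000000) = -3.060000
  k2 = f(1.100000, -2.306000) = -3.528180
  u ← -2.000000 + (0.1/2)·(-3.060000 + (-3.528180)) = -2.329409
s=1.100000, u=-2.329409:
  k1 = f(1.100000, -2.329409) = -3.563996
  k2 = f(1.200000, -2.685809) = -4.109287
  u ← -2.329409 + (0.1/2)·(-3.563996 + (-4.109287)) = -2.713073
u(1.2) ≈ -2.7131

-2.7131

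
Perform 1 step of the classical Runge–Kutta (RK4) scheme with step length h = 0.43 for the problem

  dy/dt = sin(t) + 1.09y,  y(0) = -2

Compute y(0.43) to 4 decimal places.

RK4: k1 = f(t_n, y_n); k2 = f(t_n + h/2, y_n + (h/2)·k1); k3 = f(t_n + h/2, y_n + (h/2)·k2); k4 = f(t_n + h, y_n + h·k3); y_{n+1} = y_n + (h/6)·(k1 + 2k2 + 2k3 + k4).
t=0.000000, y=-2.000000:
  k1 = f(0.000000, -2.000000) = -2.180000
  k2 = f(0.215000, -2.468700) = -2.477536
  k3 = f(0.215000, -2.532670) = -2.547263
  k4 = f(0.430000, -3.095323) = -2.957031
  y ← -2.000000 + (0.43/6)·(k1 + 2k2 + 2k3 + k4) = -3.088375
y(0.43) ≈ -3.0884

-3.0884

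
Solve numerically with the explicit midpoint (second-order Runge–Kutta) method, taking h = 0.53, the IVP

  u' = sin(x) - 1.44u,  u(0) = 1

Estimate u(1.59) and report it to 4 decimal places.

Midpoint: k1 = f(x_n, u_n); k2 = f(x_n + h/2, u_n + (h/2)·k1); u_{n+1} = u_n + h·k2.
x=0.000000, u=1.000000:
  k1 = f(0.000000, 1.000000) = -1.440000
  k2 = f(0.265000, 0.618400) = -0.628587
  u ← 1.000000 + 0.53·(-0.628587) = 0.666849
x=0.530000, u=0.666849:
  k1 = f(0.530000, 0.666849) = -0.454729
  k2 = f(0.795000, 0.546346) = -0.072874
  u ← 0.666849 + 0.53·(-0.072874) = 0.628226
x=1.060000, u=0.628226:
  k1 = f(1.060000, 0.628226) = -0.032289
  k2 = f(1.325000, 0.619669) = 0.077621
  u ← 0.628226 + 0.53·0.077621 = 0.669365
u(1.59) ≈ 0.6694

0.6694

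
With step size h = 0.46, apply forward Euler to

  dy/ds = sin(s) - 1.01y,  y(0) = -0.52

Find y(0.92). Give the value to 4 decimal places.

Euler: y_{n+1} = y_n + h·f(s_n, y_n).
s=0.000000, y=-0.520000: f=0.525200 → y ← -0.520000 + 0.46·0.525200 = -0.278408
s=0.460000, y=-0.278408: f=0.725140 → y ← -0.278408 + 0.46·0.725140 = 0.055156
y(0.92) ≈ 0.0552

0.0552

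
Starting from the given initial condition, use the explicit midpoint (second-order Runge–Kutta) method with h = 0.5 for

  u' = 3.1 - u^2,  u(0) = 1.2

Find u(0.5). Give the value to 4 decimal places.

1.4459

Midpoint: k1 = f(x_n, u_n); k2 = f(x_n + h/2, u_n + (h/2)·k1); u_{n+1} = u_n + h·k2.
x=0.000000, u=1.200000:
  k1 = f(0.000000, 1.200000) = 1.660000
  k2 = f(0.250000, 1.615000) = 0.491775
  u ← 1.200000 + 0.5·0.491775 = 1.445887
u(0.5) ≈ 1.4459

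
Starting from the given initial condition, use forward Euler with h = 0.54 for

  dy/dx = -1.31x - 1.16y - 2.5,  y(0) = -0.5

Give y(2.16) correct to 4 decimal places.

-3.6077

Euler: y_{n+1} = y_n + h·f(x_n, y_n).
x=0.000000, y=-0.500000: f=-1.920000 → y ← -0.500000 + 0.54·(-1.920000) = -1.536800
x=0.540000, y=-1.536800: f=-1.424712 → y ← -1.536800 + 0.54·(-1.424712) = -2.306144
x=1.080000, y=-2.306144: f=-1.239672 → y ← -2.306144 + 0.54·(-1.239672) = -2.975568
x=1.620000, y=-2.975568: f=-1.170542 → y ← -2.975568 + 0.54·(-1.170542) = -3.607660
y(2.16) ≈ -3.6077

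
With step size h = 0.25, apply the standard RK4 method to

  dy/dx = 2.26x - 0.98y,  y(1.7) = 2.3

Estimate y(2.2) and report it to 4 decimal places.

RK4: k1 = f(x_n, y_n); k2 = f(x_n + h/2, y_n + (h/2)·k1); k3 = f(x_n + h/2, y_n + (h/2)·k2); k4 = f(x_n + h, y_n + h·k3); y_{n+1} = y_n + (h/6)·(k1 + 2k2 + 2k3 + k4).
x=1.700000, y=2.300000:
  k1 = f(1.700000, 2.300000) = 1.588000
  k2 = f(1.825000, 2.498500) = 1.675970
  k3 = f(1.825000, 2.509496) = 1.665194
  k4 = f(1.950000, 2.716298) = 1.745028
  y ← 2.300000 + (0.25/6)·(k1 + 2k2 + 2k3 + k4) = 2.717306
x=1.950000, y=2.717306:
  k1 = f(1.950000, 2.717306) = 1.744040
  k2 = f(2.075000, 2.935311) = 1.812895
  k3 = f(2.075000, 2.943918) = 1.804460
  k4 = f(2.200000, 3.168421) = 1.866947
  y ← 2.717306 + (0.25/6)·(k1 + 2k2 + 2k3 + k4) = 3.169210
y(2.2) ≈ 3.1692

3.1692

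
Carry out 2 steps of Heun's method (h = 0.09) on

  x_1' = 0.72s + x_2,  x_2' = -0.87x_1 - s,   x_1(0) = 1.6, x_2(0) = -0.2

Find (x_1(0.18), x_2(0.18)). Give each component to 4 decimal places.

Heun on (x_1,x_2): k1 = f(s_n, state_n); k2 = f(s_n + h, state_n + h·k1); state_{n+1} = state_n + (h/2)·(k1 + k2).
0.000000: (1.600000, -0.200000)
  k1 = (-0.200000, -1.392000)
  predictor → (1.582000, -0.325280)
  k2 = (-0.260480, -1.466340)
  → (1.579278, -0.328625)
0.090000: (1.579278, -0.328625)
  k1 = (-0.263825, -1.463972)
  predictor → (1.555534, -0.460383)
  k2 = (-0.330783, -1.533315)
  → (1.552521, -0.463503)
(x_1(0.18), x_2(0.18)) ≈ (1.5525, -0.4635)

1.5525, -0.4635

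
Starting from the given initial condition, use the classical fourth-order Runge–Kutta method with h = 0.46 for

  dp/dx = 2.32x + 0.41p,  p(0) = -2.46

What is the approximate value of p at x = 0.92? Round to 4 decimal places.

-2.4694

RK4: k1 = f(x_n, p_n); k2 = f(x_n + h/2, p_n + (h/2)·k1); k3 = f(x_n + h/2, p_n + (h/2)·k2); k4 = f(x_n + h, p_n + h·k3); p_{n+1} = p_n + (h/6)·(k1 + 2k2 + 2k3 + k4).
x=0.000000, p=-2.460000:
  k1 = f(0.000000, -2.460000) = -1.008600
  k2 = f(0.230000, -2.691978) = -0.570111
  k3 = f(0.230000, -2.591126) = -0.528761
  k4 = f(0.460000, -2.703230) = -0.041124
  p ← -2.460000 + (0.46/6)·(k1 + 2k2 + 2k3 + k4) = -2.708973
x=0.460000, p=-2.708973:
  k1 = f(0.460000, -2.708973) = -0.043479
  k2 = f(0.690000, -2.718973) = 0.486021
  k3 = f(0.690000, -2.597188) = 0.535953
  k4 = f(0.920000, -2.462434) = 1.124802
  p ← -2.708973 + (0.46/6)·(k1 + 2k2 + 2k3 + k4) = -2.469368
p(0.92) ≈ -2.4694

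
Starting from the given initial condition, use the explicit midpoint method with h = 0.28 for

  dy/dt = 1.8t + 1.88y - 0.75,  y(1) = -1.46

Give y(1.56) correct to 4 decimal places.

Midpoint: k1 = f(t_n, y_n); k2 = f(t_n + h/2, y_n + (h/2)·k1); y_{n+1} = y_n + h·k2.
t=1.000000, y=-1.460000:
  k1 = f(1.000000, -1.460000) = -1.694800
  k2 = f(1.140000, -1.697272) = -1.888871
  y ← -1.460000 + 0.28·(-1.888871) = -1.988884
t=1.280000, y=-1.988884:
  k1 = f(1.280000, -1.988884) = -2.185102
  k2 = f(1.420000, -2.294798) = -2.508221
  y ← -1.988884 + 0.28·(-2.508221) = -2.691186
y(1.56) ≈ -2.6912

-2.6912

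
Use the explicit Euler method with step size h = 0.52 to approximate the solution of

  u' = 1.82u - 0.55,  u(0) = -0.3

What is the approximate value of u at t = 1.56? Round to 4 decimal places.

Euler: u_{n+1} = u_n + h·f(t_n, u_n).
t=0.000000, u=-0.300000: f=-1.096000 → u ← -0.300000 + 0.52·(-1.096000) = -0.869920
t=0.520000, u=-0.869920: f=-2.133254 → u ← -0.869920 + 0.52·(-2.133254) = -1.979212
t=1.040000, u=-1.979212: f=-4.152166 → u ← -1.979212 + 0.52·(-4.152166) = -4.138339
u(1.56) ≈ -4.1383

-4.1383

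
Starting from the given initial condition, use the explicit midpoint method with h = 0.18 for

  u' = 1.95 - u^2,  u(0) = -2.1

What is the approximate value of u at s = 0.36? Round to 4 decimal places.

-4.2214

Midpoint: k1 = f(s_n, u_n); k2 = f(s_n + h/2, u_n + (h/2)·k1); u_{n+1} = u_n + h·k2.
s=0.000000, u=-2.100000:
  k1 = f(0.000000, -2.100000) = -2.460000
  k2 = f(0.090000, -2.321400) = -3.438898
  u ← -2.100000 + 0.18·(-3.438898) = -2.719002
s=0.180000, u=-2.719002:
  k1 = f(0.180000, -2.719002) = -5.442970
  k2 = f(0.270000, -3.208869) = -8.346840
  u ← -2.719002 + 0.18·(-8.346840) = -4.221433
u(0.36) ≈ -4.2214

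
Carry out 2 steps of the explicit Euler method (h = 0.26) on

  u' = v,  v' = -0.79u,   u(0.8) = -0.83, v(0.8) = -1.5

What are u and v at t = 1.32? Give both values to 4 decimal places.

-1.5657, -1.0789

Euler on (u,v): u_{n+1} = u_n + h·u', v_{n+1} = v_n + h·v'.
0.800000: (-0.830000, -1.500000); f=(-1.500000, 0.655700) → (-1.220000, -1.329518)
1.060000: (-1.220000, -1.329518); f=(-1.329518, 0.963800) → (-1.565675, -1.078930)
(u(1.32), v(1.32)) ≈ (-1.5657, -1.0789)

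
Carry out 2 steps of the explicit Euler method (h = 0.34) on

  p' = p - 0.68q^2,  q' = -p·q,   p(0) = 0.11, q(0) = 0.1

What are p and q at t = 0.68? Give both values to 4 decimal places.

Euler on (p,q): p_{n+1} = p_n + h·p', q_{n+1} = q_n + h·q'.
0.000000: (0.110000, 0.100000); f=(0.103200, -0.011000) → (0.145088, 0.096260)
0.340000: (0.145088, 0.096260); f=(0.138787, -0.013966) → (0.192276, 0.091512)
(p(0.68), q(0.68)) ≈ (0.1923, 0.0915)

0.1923, 0.0915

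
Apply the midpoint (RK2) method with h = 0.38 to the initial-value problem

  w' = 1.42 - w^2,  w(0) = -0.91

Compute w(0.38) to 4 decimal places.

-0.6121

Midpoint: k1 = f(t_n, w_n); k2 = f(t_n + h/2, w_n + (h/2)·k1); w_{n+1} = w_n + h·k2.
t=0.000000, w=-0.910000:
  k1 = f(0.000000, -0.910000) = 0.591900
  k2 = f(0.190000, -0.797539) = 0.783932
  w ← -0.910000 + 0.38·0.783932 = -0.612106
w(0.38) ≈ -0.6121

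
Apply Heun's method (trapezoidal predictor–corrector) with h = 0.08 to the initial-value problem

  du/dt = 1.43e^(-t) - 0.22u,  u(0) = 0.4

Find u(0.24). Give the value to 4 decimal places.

0.6764

Heun: k1 = f(t_n, u_n); k2 = f(t_n + h, u_n + h·k1); u_{n+1} = u_n + (h/2)·(k1 + k2).
t=0.000000, u=0.400000:
  k1 = f(0.000000, 0.400000) = 1.342000
  k2 = f(0.080000, 0.507360) = 1.208437
  u ← 0.400000 + (0.08/2)·(1.342000 + 1.208437) = 0.502017
t=0.080000, u=0.502017:
  k1 = f(0.080000, 0.502017) = 1.209613
  k2 = f(0.160000, 0.598786) = 1.086833
  u ← 0.502017 + (0.08/2)·(1.209613 + 1.086833) = 0.593875
t=0.160000, u=0.593875:
  k1 = f(0.160000, 0.593875) = 1.087913
  k2 = f(0.240000, 0.680908) = 0.975078
  u ← 0.593875 + (0.08/2)·(1.087913 + 0.975078) = 0.676395
u(0.24) ≈ 0.6764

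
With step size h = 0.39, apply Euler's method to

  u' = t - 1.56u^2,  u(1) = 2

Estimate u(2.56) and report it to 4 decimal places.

Euler: u_{n+1} = u_n + h·f(t_n, u_n).
t=1.000000, u=2.000000: f=-5.240000 → u ← 2.000000 + 0.39·(-5.240000) = -0.043600
t=1.390000, u=-0.043600: f=1.387035 → u ← -0.043600 + 0.39·1.387035 = 0.497343
t=1.780000, u=0.497343: f=1.394133 → u ← 0.497343 + 0.39·1.394133 = 1.041055
t=2.170000, u=1.041055: f=0.479278 → u ← 1.041055 + 0.39·0.479278 = 1.227974
u(2.56) ≈ 1.2280

1.2280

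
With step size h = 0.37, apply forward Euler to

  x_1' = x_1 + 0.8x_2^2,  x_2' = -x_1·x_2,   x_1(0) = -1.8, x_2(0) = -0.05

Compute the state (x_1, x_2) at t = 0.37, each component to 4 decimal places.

Euler on (x_1,x_2): x_1_{n+1} = x_1_n + h·x_1', x_2_{n+1} = x_2_n + h·x_2'.
0.000000: (-1.800000, -0.050000); f=(-1.798000, -0.090000) → (-2.465260, -0.083300)
(x_1(0.37), x_2(0.37)) ≈ (-2.4653, -0.0833)

-2.4653, -0.0833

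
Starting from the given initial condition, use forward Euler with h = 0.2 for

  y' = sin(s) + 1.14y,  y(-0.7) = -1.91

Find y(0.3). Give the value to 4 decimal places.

Euler: y_{n+1} = y_n + h·f(s_n, y_n).
s=-0.700000, y=-1.910000: f=-2.821618 → y ← -1.910000 + 0.2·(-2.821618) = -2.474324
s=-0.500000, y=-2.474324: f=-3.300154 → y ← -2.474324 + 0.2·(-3.300154) = -3.134354
s=-0.300000, y=-3.134354: f=-3.868684 → y ← -3.134354 + 0.2·(-3.868684) = -3.908091
s=-0.100000, y=-3.908091: f=-4.555057 → y ← -3.908091 + 0.2·(-4.555057) = -4.819103
s=0.100000, y=-4.819103: f=-5.393944 → y ← -4.819103 + 0.2·(-5.393944) = -5.897891
y(0.3) ≈ -5.8979

-5.8979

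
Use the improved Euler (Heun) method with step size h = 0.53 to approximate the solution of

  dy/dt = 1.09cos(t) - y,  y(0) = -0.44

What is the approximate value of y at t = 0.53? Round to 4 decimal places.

Heun: k1 = f(t_n, y_n); k2 = f(t_n + h, y_n + h·k1); y_{n+1} = y_n + (h/2)·(k1 + k2).
t=0.000000, y=-0.440000:
  k1 = f(0.000000, -0.440000) = 1.530000
  k2 = f(0.530000, 0.370900) = 0.569560
  y ← -0.440000 + (0.53/2)·(1.530000 + 0.569560) = 0.116383
y(0.53) ≈ 0.1164

0.1164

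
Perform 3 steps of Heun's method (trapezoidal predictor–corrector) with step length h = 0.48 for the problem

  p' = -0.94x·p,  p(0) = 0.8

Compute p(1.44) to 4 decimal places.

Heun: k1 = f(x_n, p_n); k2 = f(x_n + h, p_n + h·k1); p_{n+1} = p_n + (h/2)·(k1 + k2).
x=0.000000, p=0.800000:
  k1 = f(0.000000, 0.800000) = 0.000000
  k2 = f(0.480000, 0.800000) = -0.360960
  p ← 0.800000 + (0.48/2)·(0.000000 + (-0.360960)) = 0.713370
x=0.480000, p=0.713370:
  k1 = f(0.480000, 0.713370) = -0.321872
  k2 = f(0.960000, 0.558871) = -0.504325
  p ← 0.713370 + (0.48/2)·(-0.321872 + (-0.504325)) = 0.515082
x=0.960000, p=0.515082:
  k1 = f(0.960000, 0.515082) = -0.464810
  k2 = f(1.440000, 0.291973) = -0.395215
  p ← 0.515082 + (0.48/2)·(-0.464810 + (-0.395215)) = 0.308676
p(1.44) ≈ 0.3087

0.3087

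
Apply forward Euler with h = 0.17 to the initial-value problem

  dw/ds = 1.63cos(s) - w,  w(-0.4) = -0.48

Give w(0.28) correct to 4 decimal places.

0.6090

Euler: w_{n+1} = w_n + h·f(s_n, w_n).
s=-0.400000, w=-0.480000: f=1.981329 → w ← -0.480000 + 0.17·1.981329 = -0.143174
s=-0.230000, w=-0.143174: f=1.730250 → w ← -0.143174 + 0.17·1.730250 = 0.150969
s=-0.060000, w=0.150969: f=1.476098 → w ← 0.150969 + 0.17·1.476098 = 0.401905
s=0.110000, w=0.401905: f=1.218243 → w ← 0.401905 + 0.17·1.218243 = 0.609007
w(0.28) ≈ 0.6090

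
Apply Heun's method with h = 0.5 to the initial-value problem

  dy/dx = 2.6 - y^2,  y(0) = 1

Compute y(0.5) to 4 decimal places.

1.2400

Heun: k1 = f(x_n, y_n); k2 = f(x_n + h, y_n + h·k1); y_{n+1} = y_n + (h/2)·(k1 + k2).
x=0.000000, y=1.000000:
  k1 = f(0.000000, 1.000000) = 1.600000
  k2 = f(0.500000, 1.800000) = -0.640000
  y ← 1.000000 + (0.5/2)·(1.600000 + (-0.640000)) = 1.240000
y(0.5) ≈ 1.2400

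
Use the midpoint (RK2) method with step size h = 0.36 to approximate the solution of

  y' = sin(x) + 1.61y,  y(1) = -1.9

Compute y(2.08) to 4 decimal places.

-7.6048

Midpoint: k1 = f(x_n, y_n); k2 = f(x_n + h/2, y_n + (h/2)·k1); y_{n+1} = y_n + h·k2.
x=1.000000, y=-1.900000:
  k1 = f(1.000000, -1.900000) = -2.217529
  k2 = f(1.180000, -2.299155) = -2.777034
  y ← -1.900000 + 0.36·(-2.777034) = -2.899732
x=1.360000, y=-2.899732:
  k1 = f(1.360000, -2.899732) = -3.690704
  k2 = f(1.540000, -3.564059) = -4.738609
  y ← -2.899732 + 0.36·(-4.738609) = -4.605631
x=1.720000, y=-4.605631:
  k1 = f(1.720000, -4.605631) = -6.426177
  k2 = f(1.900000, -5.762343) = -8.331073
  y ← -4.605631 + 0.36·(-8.331073) = -7.604818
y(2.08) ≈ -7.6048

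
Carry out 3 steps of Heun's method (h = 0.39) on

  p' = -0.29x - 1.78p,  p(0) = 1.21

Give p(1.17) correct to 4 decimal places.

Heun: k1 = f(x_n, p_n); k2 = f(x_n + h, p_n + h·k1); p_{n+1} = p_n + (h/2)·(k1 + k2).
x=0.000000, p=1.210000:
  k1 = f(0.000000, 1.210000) = -2.153800
  k2 = f(0.390000, 0.370018) = -0.771732
  p ← 1.210000 + (0.39/2)·(-2.153800 + (-0.771732)) = 0.639521
x=0.390000, p=0.639521:
  k1 = f(0.390000, 0.639521) = -1.251448
  k2 = f(0.780000, 0.151457) = -0.495793
  p ← 0.639521 + (0.39/2)·(-1.251448 + (-0.495793)) = 0.298809
x=0.780000, p=0.298809:
  k1 = f(0.780000, 0.298809) = -0.758081
  k2 = f(1.170000, 0.003158) = -0.344921
  p ← 0.298809 + (0.39/2)·(-0.758081 + (-0.344921)) = 0.083724
p(1.17) ≈ 0.0837

0.0837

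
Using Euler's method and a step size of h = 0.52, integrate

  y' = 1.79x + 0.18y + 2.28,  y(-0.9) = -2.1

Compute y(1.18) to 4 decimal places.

1.6852

Euler: y_{n+1} = y_n + h·f(x_n, y_n).
x=-0.900000, y=-2.100000: f=0.291000 → y ← -2.100000 + 0.52·0.291000 = -1.948680
x=-0.380000, y=-1.948680: f=1.249038 → y ← -1.948680 + 0.52·1.249038 = -1.299180
x=0.140000, y=-1.299180: f=2.296748 → y ← -1.299180 + 0.52·2.296748 = -0.104872
x=0.660000, y=-0.104872: f=3.442523 → y ← -0.104872 + 0.52·3.442523 = 1.685240
y(1.18) ≈ 1.6852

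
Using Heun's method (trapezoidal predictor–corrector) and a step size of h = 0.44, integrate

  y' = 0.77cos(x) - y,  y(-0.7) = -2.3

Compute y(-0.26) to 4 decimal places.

-1.2744

Heun: k1 = f(x_n, y_n); k2 = f(x_n + h, y_n + h·k1); y_{n+1} = y_n + (h/2)·(k1 + k2).
x=-0.700000, y=-2.300000:
  k1 = f(-0.700000, -2.300000) = 2.888928
  k2 = f(-0.260000, -1.028871) = 1.772992
  y ← -2.300000 + (0.44/2)·(2.888928 + 1.772992) = -1.274378
y(-0.26) ≈ -1.2744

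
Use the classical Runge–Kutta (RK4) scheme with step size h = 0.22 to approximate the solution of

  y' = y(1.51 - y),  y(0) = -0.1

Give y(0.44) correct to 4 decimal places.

-0.2073

RK4: k1 = f(x_n, y_n); k2 = f(x_n + h/2, y_n + (h/2)·k1); k3 = f(x_n + h/2, y_n + (h/2)·k2); k4 = f(x_n + h, y_n + h·k3); y_{n+1} = y_n + (h/6)·(k1 + 2k2 + 2k3 + k4).
x=0.000000, y=-0.100000:
  k1 = f(0.000000, -0.100000) = -0.161000
  k2 = f(0.110000, -0.117710) = -0.191598
  k3 = f(0.110000, -0.121076) = -0.197484
  k4 = f(0.220000, -0.143446) = -0.237181
  y ← -0.100000 + (0.22/6)·(k1 + 2k2 + 2k3 + k4) = -0.143133
x=0.220000, y=-0.143133:
  k1 = f(0.220000, -0.143133) = -0.236617
  k2 = f(0.330000, -0.169161) = -0.284048
  k3 = f(0.330000, -0.174378) = -0.293718
  k4 = f(0.440000, -0.207751) = -0.356864
  y ← -0.143133 + (0.22/6)·(k1 + 2k2 + 2k3 + k4) = -0.207263
y(0.44) ≈ -0.2073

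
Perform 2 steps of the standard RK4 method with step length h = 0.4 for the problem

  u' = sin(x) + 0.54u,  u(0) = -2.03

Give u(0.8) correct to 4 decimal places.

-2.7736

RK4: k1 = f(x_n, u_n); k2 = f(x_n + h/2, u_n + (h/2)·k1); k3 = f(x_n + h/2, u_n + (h/2)·k2); k4 = f(x_n + h, u_n + h·k3); u_{n+1} = u_n + (h/6)·(k1 + 2k2 + 2k3 + k4).
x=0.000000, u=-2.030000:
  k1 = f(0.000000, -2.030000) = -1.096200
  k2 = f(0.200000, -2.249240) = -1.015920
  k3 = f(0.200000, -2.233184) = -1.007250
  k4 = f(0.400000, -2.432900) = -0.924348
  u ← -2.030000 + (0.4/6)·(k1 + 2k2 + 2k3 + k4) = -2.434459
x=0.400000, u=-2.434459:
  k1 = f(0.400000, -2.434459) = -0.925190
  k2 = f(0.600000, -2.619497) = -0.849886
  k3 = f(0.600000, -2.604436) = -0.841753
  k4 = f(0.800000, -2.771160) = -0.779071
  u ← -2.434459 + (0.4/6)·(k1 + 2k2 + 2k3 + k4) = -2.773628
u(0.8) ≈ -2.7736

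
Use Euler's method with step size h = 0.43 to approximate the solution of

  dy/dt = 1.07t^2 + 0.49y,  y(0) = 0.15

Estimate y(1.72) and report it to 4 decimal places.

Euler: y_{n+1} = y_n + h·f(t_n, y_n).
t=0.000000, y=0.150000: f=0.073500 → y ← 0.150000 + 0.43·0.073500 = 0.181605
t=0.430000, y=0.181605: f=0.286829 → y ← 0.181605 + 0.43·0.286829 = 0.304942
t=0.860000, y=0.304942: f=0.940793 → y ← 0.304942 + 0.43·0.940793 = 0.709483
t=1.290000, y=0.709483: f=2.128234 → y ← 0.709483 + 0.43·2.128234 = 1.624623
y(1.72) ≈ 1.6246

1.6246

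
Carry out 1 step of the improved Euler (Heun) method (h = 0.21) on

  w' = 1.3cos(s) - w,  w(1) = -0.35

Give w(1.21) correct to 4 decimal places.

-0.1778

Heun: k1 = f(s_n, w_n); k2 = f(s_n + h, w_n + h·k1); w_{n+1} = w_n + (h/2)·(k1 + k2).
s=1.000000, w=-0.350000:
  k1 = f(1.000000, -0.350000) = 1.052393
  k2 = f(1.210000, -0.128997) = 0.587923
  w ← -0.350000 + (0.21/2)·(1.052393 + 0.587923) = -0.177767
w(1.21) ≈ -0.1778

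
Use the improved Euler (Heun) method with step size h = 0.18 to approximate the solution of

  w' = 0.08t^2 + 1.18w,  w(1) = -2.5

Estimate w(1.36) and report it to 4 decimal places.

-3.7642

Heun: k1 = f(t_n, w_n); k2 = f(t_n + h, w_n + h·k1); w_{n+1} = w_n + (h/2)·(k1 + k2).
t=1.000000, w=-2.500000:
  k1 = f(1.000000, -2.500000) = -2.870000
  k2 = f(1.180000, -3.016600) = -3.448196
  w ← -2.500000 + (0.18/2)·(-2.870000 + (-3.448196)) = -3.068638
t=1.180000, w=-3.068638:
  k1 = f(1.180000, -3.068638) = -3.509600
  k2 = f(1.360000, -3.700366) = -4.218464
  w ← -3.068638 + (0.18/2)·(-3.509600 + (-4.218464)) = -3.764163
w(1.36) ≈ -3.7642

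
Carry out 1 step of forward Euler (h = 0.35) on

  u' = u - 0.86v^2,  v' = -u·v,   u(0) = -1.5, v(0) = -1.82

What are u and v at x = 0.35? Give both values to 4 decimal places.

-3.0220, -2.7755

Euler on (u,v): u_{n+1} = u_n + h·u', v_{n+1} = v_n + h·v'.
0.000000: (-1.500000, -1.820000); f=(-4.348664, -2.730000) → (-3.022032, -2.775500)
(u(0.35), v(0.35)) ≈ (-3.0220, -2.7755)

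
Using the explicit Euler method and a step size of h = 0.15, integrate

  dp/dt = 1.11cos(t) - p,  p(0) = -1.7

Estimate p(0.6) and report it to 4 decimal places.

-0.3811

Euler: p_{n+1} = p_n + h·f(t_n, p_n).
t=0.000000, p=-1.700000: f=2.810000 → p ← -1.700000 + 0.15·2.810000 = -1.278500
t=0.150000, p=-1.278500: f=2.376036 → p ← -1.278500 + 0.15·2.376036 = -0.922095
t=0.300000, p=-0.922095: f=1.982518 → p ← -0.922095 + 0.15·1.982518 = -0.624717
t=0.450000, p=-0.624717: f=1.624213 → p ← -0.624717 + 0.15·1.624213 = -0.381085
p(0.6) ≈ -0.3811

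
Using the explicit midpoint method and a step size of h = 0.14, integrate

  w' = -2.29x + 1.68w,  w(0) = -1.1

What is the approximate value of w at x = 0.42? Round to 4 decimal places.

-2.4657

Midpoint: k1 = f(x_n, w_n); k2 = f(x_n + h/2, w_n + (h/2)·k1); w_{n+1} = w_n + h·k2.
x=0.000000, w=-1.100000:
  k1 = f(0.000000, -1.100000) = -1.848000
  k2 = f(0.070000, -1.229360) = -2.225625
  w ← -1.100000 + 0.14·(-2.225625) = -1.411587
x=0.140000, w=-1.411587:
  k1 = f(0.140000, -1.411587) = -2.692067
  k2 = f(0.210000, -1.600032) = -3.168954
  w ← -1.411587 + 0.14·(-3.168954) = -1.855241
x=0.280000, w=-1.855241:
  k1 = f(0.280000, -1.855241) = -3.758005
  k2 = f(0.350000, -2.118301) = -4.360246
  w ← -1.855241 + 0.14·(-4.360246) = -2.465676
w(0.42) ≈ -2.4657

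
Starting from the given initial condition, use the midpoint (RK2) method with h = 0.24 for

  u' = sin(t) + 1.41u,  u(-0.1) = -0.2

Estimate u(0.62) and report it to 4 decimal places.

-0.3181

Midpoint: k1 = f(t_n, u_n); k2 = f(t_n + h/2, u_n + (h/2)·k1); u_{n+1} = u_n + h·k2.
t=-0.100000, u=-0.200000:
  k1 = f(-0.100000, -0.200000) = -0.381833
  k2 = f(0.020000, -0.245820) = -0.326608
  u ← -0.200000 + 0.24·(-0.326608) = -0.278386
t=0.140000, u=-0.278386:
  k1 = f(0.140000, -0.278386) = -0.252981
  k2 = f(0.260000, -0.308744) = -0.178248
  u ← -0.278386 + 0.24·(-0.178248) = -0.321165
t=0.380000, u=-0.321165:
  k1 = f(0.380000, -0.321165) = -0.081923
  k2 = f(0.500000, -0.330996) = 0.012721
  u ← -0.321165 + 0.24·0.012721 = -0.318112
u(0.62) ≈ -0.3181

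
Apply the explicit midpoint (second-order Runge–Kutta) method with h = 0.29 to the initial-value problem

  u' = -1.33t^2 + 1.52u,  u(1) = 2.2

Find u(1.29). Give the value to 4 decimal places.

Midpoint: k1 = f(t_n, u_n); k2 = f(t_n + h/2, u_n + (h/2)·k1); u_{n+1} = u_n + h·k2.
t=1.000000, u=2.200000:
  k1 = f(1.000000, 2.200000) = 2.014000
  k2 = f(1.145000, 2.492030) = 2.044222
  u ← 2.200000 + 0.29·2.044222 = 2.792824
u(1.29) ≈ 2.7928

2.7928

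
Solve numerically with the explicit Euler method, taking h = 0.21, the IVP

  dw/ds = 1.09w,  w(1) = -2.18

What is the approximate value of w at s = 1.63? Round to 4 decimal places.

-4.0458

Euler: w_{n+1} = w_n + h·f(s_n, w_n).
s=1.000000, w=-2.180000: f=-2.376200 → w ← -2.180000 + 0.21·(-2.376200) = -2.679002
s=1.210000, w=-2.679002: f=-2.920112 → w ← -2.679002 + 0.21·(-2.920112) = -3.292226
s=1.420000, w=-3.292226: f=-3.588526 → w ← -3.292226 + 0.21·(-3.588526) = -4.045816
w(1.63) ≈ -4.0458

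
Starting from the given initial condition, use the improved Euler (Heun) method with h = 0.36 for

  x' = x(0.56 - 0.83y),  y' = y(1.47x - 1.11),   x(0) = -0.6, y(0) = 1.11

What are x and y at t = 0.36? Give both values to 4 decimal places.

-0.5891, 0.6059

Heun on (x,y): k1 = f(t_n, state_n); k2 = f(t_n + h, state_n + h·k1); state_{n+1} = state_n + (h/2)·(k1 + k2).
0.000000: (-0.600000, 1.110000)
  k1 = (0.216780, -2.211120)
  predictor → (-0.521959, 0.313997)
  k2 = (-0.156266, -0.589460)
  → (-0.589107, 0.605896)
(x(0.36), y(0.36)) ≈ (-0.5891, 0.6059)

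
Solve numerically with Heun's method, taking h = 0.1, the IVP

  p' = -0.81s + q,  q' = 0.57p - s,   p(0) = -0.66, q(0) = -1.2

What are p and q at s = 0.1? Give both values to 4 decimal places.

Heun on (p,q): k1 = f(s_n, state_n); k2 = f(s_n + h, state_n + h·k1); state_{n+1} = state_n + (h/2)·(k1 + k2).
0.000000: (-0.660000, -1.200000)
  k1 = (-1.200000, -0.376200)
  predictor → (-0.780000, -1.237620)
  k2 = (-1.318620, -0.544600)
  → (-0.785931, -1.246040)
(p(0.1), q(0.1)) ≈ (-0.7859, -1.2460)

-0.7859, -1.2460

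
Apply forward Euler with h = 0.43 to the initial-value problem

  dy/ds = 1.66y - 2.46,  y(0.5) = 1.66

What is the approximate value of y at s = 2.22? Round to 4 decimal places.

3.0181

Euler: y_{n+1} = y_n + h·f(s_n, y_n).
s=0.500000, y=1.660000: f=0.295600 → y ← 1.660000 + 0.43·0.295600 = 1.787108
s=0.930000, y=1.787108: f=0.506599 → y ← 1.787108 + 0.43·0.506599 = 2.004946
s=1.360000, y=2.004946: f=0.868210 → y ← 2.004946 + 0.43·0.868210 = 2.378276
s=1.790000, y=2.378276: f=1.487938 → y ← 2.378276 + 0.43·1.487938 = 3.018089
y(2.22) ≈ 3.0181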